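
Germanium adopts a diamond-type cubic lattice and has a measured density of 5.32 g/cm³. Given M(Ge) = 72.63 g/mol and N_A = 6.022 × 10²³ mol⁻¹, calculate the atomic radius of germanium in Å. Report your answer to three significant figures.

1.23 Å

For a diamond cubic cell (Z = 8), a³ = Z·M/(N_A·ρ) = 8 × 72.63 / (6.022 × 10²³ × 5.320) = 1.814 × 10^-22 cm³, so a = 5.660 × 10^-8 cm = 5.660 Å.
Nearest neighbors lie along the body diagonal with √3·a = 8r, so r = 0.2165 × a = 1.23 Å.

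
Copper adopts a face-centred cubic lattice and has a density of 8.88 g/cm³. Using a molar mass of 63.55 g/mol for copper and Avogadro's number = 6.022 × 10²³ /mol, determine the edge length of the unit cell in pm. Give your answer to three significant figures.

With Z = 4 atoms per FCC cell, a³ = Z·M/(N_A·ρ) = 4 × 63.55 / (6.022 × 10²³ × 8.880 g/cm³) = 4.754 × 10^-23 cm³.
a = (4.754 × 10^-23)^(1/3) = 3.622 × 10^-8 cm = 362 pm.

362 pm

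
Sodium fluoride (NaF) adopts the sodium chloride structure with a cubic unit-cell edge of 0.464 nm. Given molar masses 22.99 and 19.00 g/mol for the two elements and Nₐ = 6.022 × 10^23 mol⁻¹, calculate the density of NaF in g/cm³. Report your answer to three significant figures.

2.79 g/cm³

The sodium chloride structure contains Z = 4 formula units per cell; M(NaF) = 22.99 + 19.00 = 41.99 g/mol.
a³ = (4.640 × 10^-8 cm)³ = 9.990 × 10^-23 cm³.
ρ = 4 × 41.99 / (6.022 × 10²³ × 9.990 × 10^-23) = 2.792 g/cm³.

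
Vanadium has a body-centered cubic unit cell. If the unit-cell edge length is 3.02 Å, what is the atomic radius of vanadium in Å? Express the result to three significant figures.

1.31 Å

In a BCC lattice, atoms touch along the body diagonal, so √3·a = 4r.
r = √3·a/4 = 1.7321 × 3.02 / 4 = 1.31 Å.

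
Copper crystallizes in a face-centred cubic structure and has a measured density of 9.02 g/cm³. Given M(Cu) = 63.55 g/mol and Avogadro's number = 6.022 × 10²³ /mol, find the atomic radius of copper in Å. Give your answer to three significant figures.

1.27 Å

For an FCC cell (Z = 4), a³ = Z·M/(N_A·ρ) = 4 × 63.55 / (6.022 × 10²³ × 9.020) = 4.680 × 10^-23 cm³, so a = 3.604 × 10^-8 cm = 3.604 Å.
Atoms touch along the face diagonal, so √2·a = 4r, so r = 0.3536 × a = 1.27 Å.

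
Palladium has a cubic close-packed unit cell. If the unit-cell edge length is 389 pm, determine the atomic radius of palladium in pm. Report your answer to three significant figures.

138 pm

In an FCC lattice, atoms touch along the face diagonal, so √2·a = 4r.
r = √2·a/4 = 1.4142 × 389 / 4 = 138 pm.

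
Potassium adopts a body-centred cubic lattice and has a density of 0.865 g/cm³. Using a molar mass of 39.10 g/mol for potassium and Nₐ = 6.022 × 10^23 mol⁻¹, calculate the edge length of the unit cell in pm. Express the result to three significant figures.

531 pm

With Z = 2 atoms per BCC cell, a³ = Z·M/(N_A·ρ) = 2 × 39.10 / (6.022 × 10²³ × 0.8650 g/cm³) = 1.501 × 10^-22 cm³.
a = (1.501 × 10^-22)^(1/3) = 5.315 × 10^-8 cm = 531 pm.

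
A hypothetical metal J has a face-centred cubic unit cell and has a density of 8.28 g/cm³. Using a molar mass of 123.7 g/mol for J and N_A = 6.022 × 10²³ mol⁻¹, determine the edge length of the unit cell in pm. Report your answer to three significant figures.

With Z = 4 atoms per FCC cell, a³ = Z·M/(N_A·ρ) = 4 × 123.7 / (6.022 × 10²³ × 8.280 g/cm³) = 9.923 × 10^-23 cm³.
a = (9.923 × 10^-23)^(1/3) = 4.630 × 10^-8 cm = 463 pm.

463 pm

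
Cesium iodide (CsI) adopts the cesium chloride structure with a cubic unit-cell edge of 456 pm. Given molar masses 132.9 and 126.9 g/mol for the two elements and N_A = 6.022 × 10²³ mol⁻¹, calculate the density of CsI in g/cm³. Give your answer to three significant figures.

4.55 g/cm³

The cesium chloride structure contains Z = 1 formula unit per cell; M(CsI) = 132.9 + 126.9 = 259.8 g/mol.
a³ = (4.560 × 10^-8 cm)³ = 9.482 × 10^-23 cm³.
ρ = 1 × 259.8 / (6.022 × 10²³ × 9.482 × 10^-23) = 4.550 g/cm³.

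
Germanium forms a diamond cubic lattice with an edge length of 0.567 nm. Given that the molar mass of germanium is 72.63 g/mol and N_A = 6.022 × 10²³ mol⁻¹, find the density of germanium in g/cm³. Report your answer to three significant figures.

A diamond cubic unit cell contains Z = 8 atoms.
Cell volume: a³ = (0.567 nm)³ = (5.670 × 10^-8 cm)³ = 1.823 × 10^-22 cm³.
ρ = Z·M/(N_A·a³) = 8 × 72.63 / (6.022 × 10²³ × 1.823 × 10^-22) = 5.293 g/cm³.

5.29 g/cm³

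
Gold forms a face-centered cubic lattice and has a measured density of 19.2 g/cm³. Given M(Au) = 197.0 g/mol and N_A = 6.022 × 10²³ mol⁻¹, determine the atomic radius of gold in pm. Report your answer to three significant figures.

For an FCC cell (Z = 4), a³ = Z·M/(N_A·ρ) = 4 × 197.0 / (6.022 × 10²³ × 19.20) = 6.815 × 10^-23 cm³, so a = 4.085 × 10^-8 cm = 408.5 pm.
Atoms touch along the face diagonal, so √2·a = 4r, so r = 0.3536 × a = 144 pm.

144 pm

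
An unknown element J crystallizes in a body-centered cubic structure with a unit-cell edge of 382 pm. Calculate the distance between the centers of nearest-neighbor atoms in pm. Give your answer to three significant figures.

331 pm

In a BCC structure, atoms touch along the body diagonal, so √3·a = 4r; the nearest-neighbor distance equals 2r = 0.8660·a.
d = 0.8660 × 382 = 331 pm.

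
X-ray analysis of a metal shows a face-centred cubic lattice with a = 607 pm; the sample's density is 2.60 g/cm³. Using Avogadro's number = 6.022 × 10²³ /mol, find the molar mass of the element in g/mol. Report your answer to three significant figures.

An FCC cell has Z = 4 atoms; a = 6.070 × 10^-8 cm.
M = ρ·N_A·a³/Z = 2.60 × 6.022 × 10²³ × 2.236 × 10^-22 / 4 = 87.5 g/mol.

87.5 g/mol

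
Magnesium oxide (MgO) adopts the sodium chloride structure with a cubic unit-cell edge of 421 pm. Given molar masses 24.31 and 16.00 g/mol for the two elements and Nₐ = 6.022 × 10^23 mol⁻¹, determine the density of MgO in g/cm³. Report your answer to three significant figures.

3.59 g/cm³

The sodium chloride structure contains Z = 4 formula units per cell; M(MgO) = 24.31 + 16.00 = 40.31 g/mol.
a³ = (4.210 × 10^-8 cm)³ = 7.462 × 10^-23 cm³.
ρ = 4 × 40.31 / (6.022 × 10²³ × 7.462 × 10^-23) = 3.588 g/cm³.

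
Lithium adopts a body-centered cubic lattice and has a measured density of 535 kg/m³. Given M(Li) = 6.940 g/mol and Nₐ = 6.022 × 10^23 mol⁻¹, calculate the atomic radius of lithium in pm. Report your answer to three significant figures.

152 pm

For a BCC cell (Z = 2), a³ = Z·M/(N_A·ρ) = 2 × 6.940 / (6.022 × 10²³ × 0.5350) = 4.308 × 10^-23 cm³, so a = 3.506 × 10^-8 cm = 350.6 pm.
Atoms touch along the body diagonal, so √3·a = 4r, so r = 0.4330 × a = 152 pm.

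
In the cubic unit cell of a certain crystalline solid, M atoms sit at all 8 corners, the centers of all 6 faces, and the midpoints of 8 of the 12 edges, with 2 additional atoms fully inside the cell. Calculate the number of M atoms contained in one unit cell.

Corner atoms are shared by 8 cells (1/8 each), face atoms by 2 (1/2 each), edge atoms by 4 (1/4 each), interior atoms are unshared.
Net atoms = 8 × 1/8 + 6 × 1/2 + 8 × 1/4 + 2 = 1 + 3 + 2 + 2 = 8.

8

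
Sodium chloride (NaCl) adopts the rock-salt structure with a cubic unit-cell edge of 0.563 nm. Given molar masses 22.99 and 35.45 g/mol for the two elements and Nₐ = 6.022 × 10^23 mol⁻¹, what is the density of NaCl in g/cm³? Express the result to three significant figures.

2.18 g/cm³

The rock-salt structure contains Z = 4 formula units per cell; M(NaCl) = 22.99 + 35.45 = 58.44 g/mol.
a³ = (5.630 × 10^-8 cm)³ = 1.785 × 10^-22 cm³.
ρ = 4 × 58.44 / (6.022 × 10²³ × 1.785 × 10^-22) = 2.175 g/cm³.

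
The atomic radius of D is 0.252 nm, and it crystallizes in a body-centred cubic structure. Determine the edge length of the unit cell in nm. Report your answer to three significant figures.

In a BCC lattice, atoms touch along the body diagonal, so √3·a = 4r.
a = 4r/√3 = 4 × 0.252 / 1.7321 = 0.582 nm.

0.582 nm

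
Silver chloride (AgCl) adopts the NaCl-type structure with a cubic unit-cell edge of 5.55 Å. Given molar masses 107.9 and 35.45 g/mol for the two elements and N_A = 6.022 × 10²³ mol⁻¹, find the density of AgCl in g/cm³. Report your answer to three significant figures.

The NaCl-type structure contains Z = 4 formula units per cell; M(AgCl) = 107.9 + 35.45 = 143.35 g/mol.
a³ = (5.550 × 10^-8 cm)³ = 1.710 × 10^-22 cm³.
ρ = 4 × 143.35 / (6.022 × 10²³ × 1.710 × 10^-22) = 5.570 g/cm³.

5.57 g/cm³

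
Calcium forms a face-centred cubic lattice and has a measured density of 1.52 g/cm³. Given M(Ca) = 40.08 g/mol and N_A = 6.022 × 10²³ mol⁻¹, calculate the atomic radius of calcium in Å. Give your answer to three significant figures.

For an FCC cell (Z = 4), a³ = Z·M/(N_A·ρ) = 4 × 40.08 / (6.022 × 10²³ × 1.520) = 1.751 × 10^-22 cm³, so a = 5.595 × 10^-8 cm = 5.595 Å.
Atoms touch along the face diagonal, so √2·a = 4r, so r = 0.3536 × a = 1.98 Å.

1.98 Å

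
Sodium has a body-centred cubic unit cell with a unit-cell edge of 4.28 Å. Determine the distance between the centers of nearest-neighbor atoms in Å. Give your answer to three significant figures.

3.71 Å

In a BCC structure, atoms touch along the body diagonal, so √3·a = 4r; the nearest-neighbor distance equals 2r = 0.8660·a.
d = 0.8660 × 4.28 = 3.71 Å.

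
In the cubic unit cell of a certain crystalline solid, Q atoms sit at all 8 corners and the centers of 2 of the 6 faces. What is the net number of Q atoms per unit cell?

Corner atoms are shared by 8 cells (1/8 each), face atoms by 2 (1/2 each).
Net atoms = 8 × 1/8 + 2 × 1/2 = 1 + 1 = 2.

2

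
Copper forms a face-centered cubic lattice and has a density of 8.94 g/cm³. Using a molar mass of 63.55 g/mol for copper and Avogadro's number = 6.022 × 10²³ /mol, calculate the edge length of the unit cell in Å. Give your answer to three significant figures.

With Z = 4 atoms per FCC cell, a³ = Z·M/(N_A·ρ) = 4 × 63.55 / (6.022 × 10²³ × 8.940 g/cm³) = 4.722 × 10^-23 cm³.
a = (4.722 × 10^-23)^(1/3) = 3.614 × 10^-8 cm = 3.61 Å.

3.61 Å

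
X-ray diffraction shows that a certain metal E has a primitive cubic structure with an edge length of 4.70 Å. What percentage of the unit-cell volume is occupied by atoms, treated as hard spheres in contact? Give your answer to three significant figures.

In a simple cubic lattice atoms touch along the cell edge, so a = 2r, so r = 0.5000a = 2.350 Å.
Packing fraction = Z·(4/3)πr³ / a³ = 1 × (4/3)π × (2.350)³ / (4.70)³ = 0.5236 = 52.4%.

52.4%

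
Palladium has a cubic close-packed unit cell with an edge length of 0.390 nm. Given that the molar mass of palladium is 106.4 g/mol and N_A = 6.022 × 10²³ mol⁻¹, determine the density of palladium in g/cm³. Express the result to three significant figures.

11.9 g/cm³

An FCC unit cell contains Z = 4 atoms.
Cell volume: a³ = (0.390 nm)³ = (3.900 × 10^-8 cm)³ = 5.932 × 10^-23 cm³.
ρ = Z·M/(N_A·a³) = 4 × 106.4 / (6.022 × 10²³ × 5.932 × 10^-23) = 11.91 g/cm³.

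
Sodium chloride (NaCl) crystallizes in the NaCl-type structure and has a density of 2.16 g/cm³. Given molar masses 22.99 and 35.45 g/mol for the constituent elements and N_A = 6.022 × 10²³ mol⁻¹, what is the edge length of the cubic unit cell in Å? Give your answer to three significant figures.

M(NaCl) = 58.44 g/mol; Z = 4 formula units per cell.
a³ = Z·M/(N_A·ρ) = 4 × 58.44 / (6.022 × 10²³ × 2.16) = 1.797 × 10^-22 cm³, so a = 5.643 × 10^-8 cm = 5.64 Å.

5.64 Å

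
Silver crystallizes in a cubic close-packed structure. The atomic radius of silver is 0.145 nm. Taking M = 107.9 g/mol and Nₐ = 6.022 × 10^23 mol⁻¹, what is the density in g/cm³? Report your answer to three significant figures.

In an FCC lattice, atoms touch along the face diagonal, so √2·a = 4r, giving a = 0.4101 nm = 4.101 × 10^-8 cm.
With Z = 4, ρ = Z·M/(N_A·a³) = 4 × 107.9 / (6.022 × 10²³ × 6.898 × 10^-23) = 10.39 g/cm³.

10.4 g/cm³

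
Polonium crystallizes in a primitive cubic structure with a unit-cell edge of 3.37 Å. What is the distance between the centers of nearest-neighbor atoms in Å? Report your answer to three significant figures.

3.37 Å

In a simple cubic structure, atoms touch along the cell edge, so a = 2r; the nearest-neighbor distance equals 2r = 1.000·a.
d = 1.000 × 3.37 = 3.37 Å.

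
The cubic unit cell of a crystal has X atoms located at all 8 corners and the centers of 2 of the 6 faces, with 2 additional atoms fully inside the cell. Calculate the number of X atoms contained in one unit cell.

Corner atoms are shared by 8 cells (1/8 each), face atoms by 2 (1/2 each), interior atoms are unshared.
Net atoms = 8 × 1/8 + 2 × 1/2 + 2 = 1 + 1 + 2 = 4.

4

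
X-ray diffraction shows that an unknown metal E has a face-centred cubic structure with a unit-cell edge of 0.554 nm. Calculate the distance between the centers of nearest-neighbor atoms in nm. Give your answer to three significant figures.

In an FCC structure, atoms touch along the face diagonal, so √2·a = 4r; the nearest-neighbor distance equals 2r = 0.7071·a.
d = 0.7071 × 0.554 = 0.392 nm.

0.392 nm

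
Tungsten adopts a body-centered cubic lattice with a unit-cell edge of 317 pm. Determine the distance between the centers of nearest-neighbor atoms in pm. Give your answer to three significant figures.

In a BCC structure, atoms touch along the body diagonal, so √3·a = 4r; the nearest-neighbor distance equals 2r = 0.8660·a.
d = 0.8660 × 317 = 275 pm.

275 pm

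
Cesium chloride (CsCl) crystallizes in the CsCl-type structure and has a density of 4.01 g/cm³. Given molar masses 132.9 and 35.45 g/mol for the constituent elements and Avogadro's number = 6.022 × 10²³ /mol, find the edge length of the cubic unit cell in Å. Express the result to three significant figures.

4.12 Å

M(CsCl) = 168.35 g/mol; Z = 1 formula unit per cell.
a³ = Z·M/(N_A·ρ) = 1 × 168.35 / (6.022 × 10²³ × 4.01) = 6.972 × 10^-23 cm³, so a = 4.116 × 10^-8 cm = 4.12 Å.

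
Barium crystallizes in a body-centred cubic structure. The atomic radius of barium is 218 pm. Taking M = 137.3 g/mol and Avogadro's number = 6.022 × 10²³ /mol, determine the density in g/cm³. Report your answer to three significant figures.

In a BCC lattice, atoms touch along the body diagonal, so √3·a = 4r, giving a = 503.4 pm = 5.034 × 10^-8 cm.
With Z = 2, ρ = Z·M/(N_A·a³) = 2 × 137.3 / (6.022 × 10²³ × 1.276 × 10^-22) = 3.573 g/cm³.

3.57 g/cm³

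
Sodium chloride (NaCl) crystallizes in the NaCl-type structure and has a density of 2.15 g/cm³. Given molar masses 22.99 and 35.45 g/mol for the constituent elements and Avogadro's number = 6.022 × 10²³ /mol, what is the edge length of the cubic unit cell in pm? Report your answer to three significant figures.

565 pm

M(NaCl) = 58.44 g/mol; Z = 4 formula units per cell.
a³ = Z·M/(N_A·ρ) = 4 × 58.44 / (6.022 × 10²³ × 2.15) = 1.805 × 10^-22 cm³, so a = 5.652 × 10^-8 cm = 565 pm.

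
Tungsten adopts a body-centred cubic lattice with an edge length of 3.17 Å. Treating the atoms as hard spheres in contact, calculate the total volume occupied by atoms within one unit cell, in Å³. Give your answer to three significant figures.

In a BCC lattice atoms touch along the body diagonal, so √3·a = 4r, so r = 0.4330a = 1.373 Å.
V_atoms = Z × (4/3)πr³ = 2 × (4/3)π × (1.373)³ = 21.7 Å³.

21.7 Å³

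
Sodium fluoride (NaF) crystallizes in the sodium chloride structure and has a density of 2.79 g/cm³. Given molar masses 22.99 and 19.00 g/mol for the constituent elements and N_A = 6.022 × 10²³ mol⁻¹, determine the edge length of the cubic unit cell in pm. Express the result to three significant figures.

464 pm

M(NaF) = 41.99 g/mol; Z = 4 formula units per cell.
a³ = Z·M/(N_A·ρ) = 4 × 41.99 / (6.022 × 10²³ × 2.79) = 9.997 × 10^-23 cm³, so a = 4.641 × 10^-8 cm = 464 pm.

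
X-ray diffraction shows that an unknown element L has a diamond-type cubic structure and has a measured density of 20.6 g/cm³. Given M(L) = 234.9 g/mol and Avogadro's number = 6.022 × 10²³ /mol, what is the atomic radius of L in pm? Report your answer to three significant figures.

115 pm

For a diamond cubic cell (Z = 8), a³ = Z·M/(N_A·ρ) = 8 × 234.9 / (6.022 × 10²³ × 20.60) = 1.515 × 10^-22 cm³, so a = 5.331 × 10^-8 cm = 533.1 pm.
Nearest neighbors lie along the body diagonal with √3·a = 8r, so r = 0.2165 × a = 115 pm.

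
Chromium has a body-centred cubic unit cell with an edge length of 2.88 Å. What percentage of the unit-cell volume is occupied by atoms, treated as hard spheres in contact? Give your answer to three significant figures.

In a BCC lattice atoms touch along the body diagonal, so √3·a = 4r, so r = 0.4330a = 1.247 Å.
Packing fraction = Z·(4/3)πr³ / a³ = 2 × (4/3)π × (1.247)³ / (2.88)³ = 0.6802 = 68.0%.

68.0%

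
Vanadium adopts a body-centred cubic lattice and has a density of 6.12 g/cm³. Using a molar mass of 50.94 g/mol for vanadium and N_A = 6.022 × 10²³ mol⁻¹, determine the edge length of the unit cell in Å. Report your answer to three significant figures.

3.02 Å

With Z = 2 atoms per BCC cell, a³ = Z·M/(N_A·ρ) = 2 × 50.94 / (6.022 × 10²³ × 6.120 g/cm³) = 2.764 × 10^-23 cm³.
a = (2.764 × 10^-23)^(1/3) = 3.024 × 10^-8 cm = 3.02 Å.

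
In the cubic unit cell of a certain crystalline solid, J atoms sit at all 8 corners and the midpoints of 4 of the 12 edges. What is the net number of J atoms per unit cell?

Corner atoms are shared by 8 cells (1/8 each), edge atoms by 4 (1/4 each).
Net atoms = 8 × 1/8 + 4 × 1/4 = 1 + 1 = 2.

2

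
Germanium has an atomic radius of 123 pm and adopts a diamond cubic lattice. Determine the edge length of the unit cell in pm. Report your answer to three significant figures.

In a diamond cubic lattice, nearest neighbors lie along the body diagonal with √3·a = 8r.
a = 8r/√3 = 8 × 123 / 1.7321 = 568 pm.

568 pm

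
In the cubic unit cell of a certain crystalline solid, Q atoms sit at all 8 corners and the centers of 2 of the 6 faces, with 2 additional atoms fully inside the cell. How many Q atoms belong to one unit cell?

Corner atoms are shared by 8 cells (1/8 each), face atoms by 2 (1/2 each), interior atoms are unshared.
Net atoms = 8 × 1/8 + 2 × 1/2 + 2 = 1 + 1 + 2 = 4.

4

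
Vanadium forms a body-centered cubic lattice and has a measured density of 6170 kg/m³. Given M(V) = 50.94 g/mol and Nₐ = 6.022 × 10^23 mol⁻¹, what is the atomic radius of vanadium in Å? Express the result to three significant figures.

1.31 Å

For a BCC cell (Z = 2), a³ = Z·M/(N_A·ρ) = 2 × 50.94 / (6.022 × 10²³ × 6.170) = 2.742 × 10^-23 cm³, so a = 3.015 × 10^-8 cm = 3.015 Å.
Atoms touch along the body diagonal, so √3·a = 4r, so r = 0.4330 × a = 1.31 Å.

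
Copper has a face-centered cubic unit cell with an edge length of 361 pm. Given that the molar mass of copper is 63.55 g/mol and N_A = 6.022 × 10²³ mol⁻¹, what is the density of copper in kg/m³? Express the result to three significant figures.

An FCC unit cell contains Z = 4 atoms.
Cell volume: a³ = (361 pm)³ = (3.610 × 10^-8 cm)³ = 4.705 × 10^-23 cm³.
ρ = Z·M/(N_A·a³) = 4 × 63.55 / (6.022 × 10²³ × 4.705 × 10^-23) = 8.972 g/cm³ = 8970 kg/m³.

8970 kg/m³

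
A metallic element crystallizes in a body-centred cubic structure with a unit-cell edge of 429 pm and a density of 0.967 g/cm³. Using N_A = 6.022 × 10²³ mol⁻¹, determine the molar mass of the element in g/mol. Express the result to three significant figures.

A BCC cell has Z = 2 atoms; a = 4.290 × 10^-8 cm.
M = ρ·N_A·a³/Z = 0.967 × 6.022 × 10²³ × 7.895 × 10^-23 / 2 = 23.0 g/mol.

23.0 g/mol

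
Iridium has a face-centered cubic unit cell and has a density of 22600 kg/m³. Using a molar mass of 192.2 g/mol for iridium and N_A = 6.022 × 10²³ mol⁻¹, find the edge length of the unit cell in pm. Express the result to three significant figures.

With Z = 4 atoms per FCC cell, a³ = Z·M/(N_A·ρ) = 4 × 192.2 / (6.022 × 10²³ × 22.60 g/cm³) = 5.649 × 10^-23 cm³.
a = (5.649 × 10^-23)^(1/3) = 3.837 × 10^-8 cm = 384 pm.

384 pm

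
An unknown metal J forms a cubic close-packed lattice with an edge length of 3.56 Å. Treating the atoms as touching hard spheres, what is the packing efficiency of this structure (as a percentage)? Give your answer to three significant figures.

74.0%

In an FCC lattice atoms touch along the face diagonal, so √2·a = 4r, so r = 0.3536a = 1.259 Å.
Packing fraction = Z·(4/3)πr³ / a³ = 4 × (4/3)π × (1.259)³ / (3.56)³ = 0.7405 = 74.0%.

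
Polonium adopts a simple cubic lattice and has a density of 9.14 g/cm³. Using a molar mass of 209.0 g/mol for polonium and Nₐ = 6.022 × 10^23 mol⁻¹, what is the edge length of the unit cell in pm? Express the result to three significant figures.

With Z = 1 atom per simple cubic cell, a³ = Z·M/(N_A·ρ) = 1 × 209.0 / (6.022 × 10²³ × 9.140 g/cm³) = 3.797 × 10^-23 cm³.
a = (3.797 × 10^-23)^(1/3) = 3.361 × 10^-8 cm = 336 pm.

336 pm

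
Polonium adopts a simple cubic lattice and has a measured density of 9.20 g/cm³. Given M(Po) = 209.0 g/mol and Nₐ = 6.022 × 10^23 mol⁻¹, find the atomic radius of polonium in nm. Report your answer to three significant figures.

For a simple cubic cell (Z = 1), a³ = Z·M/(N_A·ρ) = 1 × 209.0 / (6.022 × 10²³ × 9.200) = 3.772 × 10^-23 cm³, so a = 3.354 × 10^-8 cm = 0.3354 nm.
Atoms touch along the cell edge, so a = 2r, so r = 0.5000 × a = 0.168 nm.

0.168 nm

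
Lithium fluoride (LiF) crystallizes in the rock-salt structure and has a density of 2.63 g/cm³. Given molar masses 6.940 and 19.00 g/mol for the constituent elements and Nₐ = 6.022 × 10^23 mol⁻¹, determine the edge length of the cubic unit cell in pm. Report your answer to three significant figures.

403 pm

M(LiF) = 25.94 g/mol; Z = 4 formula units per cell.
a³ = Z·M/(N_A·ρ) = 4 × 25.94 / (6.022 × 10²³ × 2.63) = 6.551 × 10^-23 cm³, so a = 4.031 × 10^-8 cm = 403 pm.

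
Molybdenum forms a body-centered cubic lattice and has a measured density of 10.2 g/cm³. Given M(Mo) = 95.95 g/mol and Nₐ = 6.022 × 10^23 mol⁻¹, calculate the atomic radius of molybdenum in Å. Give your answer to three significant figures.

For a BCC cell (Z = 2), a³ = Z·M/(N_A·ρ) = 2 × 95.95 / (6.022 × 10²³ × 10.20) = 3.124 × 10^-23 cm³, so a = 3.150 × 10^-8 cm = 3.150 Å.
Atoms touch along the body diagonal, so √3·a = 4r, so r = 0.4330 × a = 1.36 Å.

1.36 Å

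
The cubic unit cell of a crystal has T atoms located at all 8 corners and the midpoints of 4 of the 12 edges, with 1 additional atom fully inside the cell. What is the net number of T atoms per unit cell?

Corner atoms are shared by 8 cells (1/8 each), edge atoms by 4 (1/4 each), interior atoms are unshared.
Net atoms = 8 × 1/8 + 4 × 1/4 + 1 = 1 + 1 + 1 = 3.

3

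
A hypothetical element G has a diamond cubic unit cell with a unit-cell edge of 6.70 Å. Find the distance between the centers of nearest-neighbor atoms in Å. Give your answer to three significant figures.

2.90 Å

In a diamond cubic structure, nearest neighbors lie along the body diagonal with √3·a = 8r; the nearest-neighbor distance equals 2r = 0.4330·a.
d = 0.4330 × 6.70 = 2.90 Å.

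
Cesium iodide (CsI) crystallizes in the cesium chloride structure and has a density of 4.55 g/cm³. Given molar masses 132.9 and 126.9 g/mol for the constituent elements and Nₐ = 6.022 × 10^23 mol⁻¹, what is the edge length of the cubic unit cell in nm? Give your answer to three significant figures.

M(CsI) = 259.8 g/mol; Z = 1 formula unit per cell.
a³ = Z·M/(N_A·ρ) = 1 × 259.8 / (6.022 × 10²³ × 4.55) = 9.482 × 10^-23 cm³, so a = 4.560 × 10^-8 cm = 0.456 nm.

0.456 nm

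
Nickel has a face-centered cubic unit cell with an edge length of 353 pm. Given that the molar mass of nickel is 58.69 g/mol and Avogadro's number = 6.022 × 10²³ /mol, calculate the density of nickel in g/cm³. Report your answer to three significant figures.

8.86 g/cm³

An FCC unit cell contains Z = 4 atoms.
Cell volume: a³ = (353 pm)³ = (3.530 × 10^-8 cm)³ = 4.399 × 10^-23 cm³.
ρ = Z·M/(N_A·a³) = 4 × 58.69 / (6.022 × 10²³ × 4.399 × 10^-23) = 8.863 g/cm³.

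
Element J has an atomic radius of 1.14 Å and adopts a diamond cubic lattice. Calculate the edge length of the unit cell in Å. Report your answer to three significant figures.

5.27 Å

In a diamond cubic lattice, nearest neighbors lie along the body diagonal with √3·a = 8r.
a = 8r/√3 = 8 × 1.14 / 1.7321 = 5.27 Å.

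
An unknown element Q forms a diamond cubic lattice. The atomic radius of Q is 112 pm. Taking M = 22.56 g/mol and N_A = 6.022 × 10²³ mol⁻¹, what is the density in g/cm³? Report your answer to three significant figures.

2.16 g/cm³

In a diamond cubic lattice, nearest neighbors lie along the body diagonal with √3·a = 8r, giving a = 517.3 pm = 5.173 × 10^-8 cm.
With Z = 8, ρ = Z·M/(N_A·a³) = 8 × 22.56 / (6.022 × 10²³ × 1.384 × 10^-22) = 2.165 g/cm³.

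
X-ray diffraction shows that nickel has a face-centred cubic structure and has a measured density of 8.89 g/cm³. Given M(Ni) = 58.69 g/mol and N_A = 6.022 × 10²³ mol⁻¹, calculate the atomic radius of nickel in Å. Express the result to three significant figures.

1.25 Å

For an FCC cell (Z = 4), a³ = Z·M/(N_A·ρ) = 4 × 58.69 / (6.022 × 10²³ × 8.890) = 4.385 × 10^-23 cm³, so a = 3.526 × 10^-8 cm = 3.526 Å.
Atoms touch along the face diagonal, so √2·a = 4r, so r = 0.3536 × a = 1.25 Å.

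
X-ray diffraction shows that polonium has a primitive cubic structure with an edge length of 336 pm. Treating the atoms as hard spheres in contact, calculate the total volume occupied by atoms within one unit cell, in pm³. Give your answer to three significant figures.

1.99 × 10^7 pm³

In a simple cubic lattice atoms touch along the cell edge, so a = 2r, so r = 0.5000a = 168.0 pm.
V_atoms = Z × (4/3)πr³ = 1 × (4/3)π × (168.0)³ = 1.99 × 10^7 pm³.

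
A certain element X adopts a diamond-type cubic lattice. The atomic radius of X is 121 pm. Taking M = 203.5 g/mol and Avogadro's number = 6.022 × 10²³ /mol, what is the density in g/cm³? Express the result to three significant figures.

15.5 g/cm³

In a diamond cubic lattice, nearest neighbors lie along the body diagonal with √3·a = 8r, giving a = 558.9 pm = 5.589 × 10^-8 cm.
With Z = 8, ρ = Z·M/(N_A·a³) = 8 × 203.5 / (6.022 × 10²³ × 1.746 × 10^-22) = 15.49 g/cm³.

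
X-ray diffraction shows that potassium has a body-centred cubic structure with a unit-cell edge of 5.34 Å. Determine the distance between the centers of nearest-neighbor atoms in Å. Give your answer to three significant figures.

In a BCC structure, atoms touch along the body diagonal, so √3·a = 4r; the nearest-neighbor distance equals 2r = 0.8660·a.
d = 0.8660 × 5.34 = 4.62 Å.

4.62 Å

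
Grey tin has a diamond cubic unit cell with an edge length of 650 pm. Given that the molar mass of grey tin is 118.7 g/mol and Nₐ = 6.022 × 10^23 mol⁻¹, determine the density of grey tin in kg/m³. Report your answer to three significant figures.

A diamond cubic unit cell contains Z = 8 atoms.
Cell volume: a³ = (650 pm)³ = (6.500 × 10^-8 cm)³ = 2.746 × 10^-22 cm³.
ρ = Z·M/(N_A·a³) = 8 × 118.7 / (6.022 × 10²³ × 2.746 × 10^-22) = 5.742 g/cm³ = 5740 kg/m³.

5740 kg/m³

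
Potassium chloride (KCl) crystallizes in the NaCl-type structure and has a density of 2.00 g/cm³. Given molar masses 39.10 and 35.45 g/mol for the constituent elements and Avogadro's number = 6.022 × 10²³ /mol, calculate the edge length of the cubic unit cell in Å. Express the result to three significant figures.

M(KCl) = 74.55 g/mol; Z = 4 formula units per cell.
a³ = Z·M/(N_A·ρ) = 4 × 74.55 / (6.022 × 10²³ × 2.00) = 2.476 × 10^-22 cm³, so a = 6.279 × 10^-8 cm = 6.28 Å.

6.28 Å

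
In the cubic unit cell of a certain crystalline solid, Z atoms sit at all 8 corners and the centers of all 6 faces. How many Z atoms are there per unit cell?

4

Corner atoms are shared by 8 cells (1/8 each), face atoms by 2 (1/2 each).
Net atoms = 8 × 1/8 + 6 × 1/2 = 1 + 3 = 4.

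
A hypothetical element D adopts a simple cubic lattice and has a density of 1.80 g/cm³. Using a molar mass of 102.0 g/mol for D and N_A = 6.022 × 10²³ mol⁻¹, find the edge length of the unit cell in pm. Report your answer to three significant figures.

With Z = 1 atom per simple cubic cell, a³ = Z·M/(N_A·ρ) = 1 × 102.0 / (6.022 × 10²³ × 1.800 g/cm³) = 9.410 × 10^-23 cm³.
a = (9.410 × 10^-23)^(1/3) = 4.548 × 10^-8 cm = 455 pm.

455 pm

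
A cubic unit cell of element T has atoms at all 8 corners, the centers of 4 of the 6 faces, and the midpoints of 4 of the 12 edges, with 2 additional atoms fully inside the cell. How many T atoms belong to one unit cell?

6

Corner atoms are shared by 8 cells (1/8 each), face atoms by 2 (1/2 each), edge atoms by 4 (1/4 each), interior atoms are unshared.
Net atoms = 8 × 1/8 + 4 × 1/2 + 4 × 1/4 + 2 = 1 + 2 + 1 + 2 = 6.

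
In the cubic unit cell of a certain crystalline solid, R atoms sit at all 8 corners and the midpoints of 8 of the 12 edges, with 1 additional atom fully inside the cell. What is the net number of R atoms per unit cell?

4

Corner atoms are shared by 8 cells (1/8 each), edge atoms by 4 (1/4 each), interior atoms are unshared.
Net atoms = 8 × 1/8 + 8 × 1/4 + 1 = 1 + 2 + 1 = 4.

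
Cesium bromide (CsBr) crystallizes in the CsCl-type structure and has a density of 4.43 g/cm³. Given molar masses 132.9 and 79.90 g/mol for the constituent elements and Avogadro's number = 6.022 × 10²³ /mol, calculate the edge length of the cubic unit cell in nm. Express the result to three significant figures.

0.430 nm

M(CsBr) = 212.8 g/mol; Z = 1 formula unit per cell.
a³ = Z·M/(N_A·ρ) = 1 × 212.8 / (6.022 × 10²³ × 4.43) = 7.977 × 10^-23 cm³, so a = 4.305 × 10^-8 cm = 0.430 nm.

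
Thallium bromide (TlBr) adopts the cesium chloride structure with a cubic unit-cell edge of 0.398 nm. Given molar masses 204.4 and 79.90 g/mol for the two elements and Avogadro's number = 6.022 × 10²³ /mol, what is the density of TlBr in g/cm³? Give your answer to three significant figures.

The cesium chloride structure contains Z = 1 formula unit per cell; M(TlBr) = 204.4 + 79.90 = 284.3 g/mol.
a³ = (3.980 × 10^-8 cm)³ = 6.304 × 10^-23 cm³.
ρ = 1 × 284.3 / (6.022 × 10²³ × 6.304 × 10^-23) = 7.488 g/cm³.

7.49 g/cm³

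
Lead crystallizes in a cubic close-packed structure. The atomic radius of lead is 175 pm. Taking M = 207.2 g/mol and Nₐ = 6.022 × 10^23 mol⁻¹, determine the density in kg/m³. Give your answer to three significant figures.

In an FCC lattice, atoms touch along the face diagonal, so √2·a = 4r, giving a = 495.0 pm = 4.950 × 10^-8 cm.
With Z = 4, ρ = Z·M/(N_A·a³) = 4 × 207.2 / (6.022 × 10²³ × 1.213 × 10^-22) = 11.35 g/cm³ = 11300 kg/m³.

11300 kg/m³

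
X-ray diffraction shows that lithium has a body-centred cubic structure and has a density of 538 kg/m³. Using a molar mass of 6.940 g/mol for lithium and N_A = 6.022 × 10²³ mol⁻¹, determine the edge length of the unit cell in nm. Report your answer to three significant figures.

0.350 nm

With Z = 2 atoms per BCC cell, a³ = Z·M/(N_A·ρ) = 2 × 6.940 / (6.022 × 10²³ × 0.5380 g/cm³) = 4.284 × 10^-23 cm³.
a = (4.284 × 10^-23)^(1/3) = 3.499 × 10^-8 cm = 0.350 nm.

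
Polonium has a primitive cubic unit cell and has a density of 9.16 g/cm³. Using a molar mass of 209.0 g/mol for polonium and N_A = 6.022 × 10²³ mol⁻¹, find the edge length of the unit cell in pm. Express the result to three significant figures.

336 pm

With Z = 1 atom per simple cubic cell, a³ = Z·M/(N_A·ρ) = 1 × 209.0 / (6.022 × 10²³ × 9.160 g/cm³) = 3.789 × 10^-23 cm³.
a = (3.789 × 10^-23)^(1/3) = 3.359 × 10^-8 cm = 336 pm.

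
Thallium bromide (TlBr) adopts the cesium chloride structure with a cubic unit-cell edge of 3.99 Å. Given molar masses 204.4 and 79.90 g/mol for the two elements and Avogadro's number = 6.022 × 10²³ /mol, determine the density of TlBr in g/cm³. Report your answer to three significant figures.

The cesium chloride structure contains Z = 1 formula unit per cell; M(TlBr) = 204.4 + 79.90 = 284.3 g/mol.
a³ = (3.990 × 10^-8 cm)³ = 6.352 × 10^-23 cm³.
ρ = 1 × 284.3 / (6.022 × 10²³ × 6.352 × 10^-23) = 7.432 g/cm³.

7.43 g/cm³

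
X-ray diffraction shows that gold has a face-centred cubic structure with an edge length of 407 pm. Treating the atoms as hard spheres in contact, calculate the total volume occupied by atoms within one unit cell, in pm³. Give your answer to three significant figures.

In an FCC lattice atoms touch along the face diagonal, so √2·a = 4r, so r = 0.3536a = 143.9 pm.
V_atoms = Z × (4/3)πr³ = 4 × (4/3)π × (143.9)³ = 4.99 × 10^7 pm³.

4.99 × 10^7 pm³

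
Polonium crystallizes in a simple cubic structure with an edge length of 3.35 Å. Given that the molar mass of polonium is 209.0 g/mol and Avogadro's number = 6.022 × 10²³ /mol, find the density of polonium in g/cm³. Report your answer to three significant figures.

A simple cubic unit cell contains Z = 1 atom.
Cell volume: a³ = (3.35 Å)³ = (3.350 × 10^-8 cm)³ = 3.760 × 10^-23 cm³.
ρ = Z·M/(N_A·a³) = 1 × 209.0 / (6.022 × 10²³ × 3.760 × 10^-23) = 9.231 g/cm³.

9.23 g/cm³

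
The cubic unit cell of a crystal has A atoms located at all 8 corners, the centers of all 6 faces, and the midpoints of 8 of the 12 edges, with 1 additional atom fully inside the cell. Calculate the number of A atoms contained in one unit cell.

7

Corner atoms are shared by 8 cells (1/8 each), face atoms by 2 (1/2 each), edge atoms by 4 (1/4 each), interior atoms are unshared.
Net atoms = 8 × 1/8 + 6 × 1/2 + 8 × 1/4 + 1 = 1 + 3 + 2 + 1 = 7.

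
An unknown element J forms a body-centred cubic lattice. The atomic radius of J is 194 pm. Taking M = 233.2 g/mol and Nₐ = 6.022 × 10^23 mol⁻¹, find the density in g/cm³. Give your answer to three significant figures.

8.61 g/cm³

In a BCC lattice, atoms touch along the body diagonal, so √3·a = 4r, giving a = 448.0 pm = 4.480 × 10^-8 cm.
With Z = 2, ρ = Z·M/(N_A·a³) = 2 × 233.2 / (6.022 × 10²³ × 8.993 × 10^-23) = 8.612 g/cm³.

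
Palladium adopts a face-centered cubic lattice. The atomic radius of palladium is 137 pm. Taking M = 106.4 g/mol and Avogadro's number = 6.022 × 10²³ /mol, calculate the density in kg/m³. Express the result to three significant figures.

In an FCC lattice, atoms touch along the face diagonal, so √2·a = 4r, giving a = 387.5 pm = 3.875 × 10^-8 cm.
With Z = 4, ρ = Z·M/(N_A·a³) = 4 × 106.4 / (6.022 × 10²³ × 5.818 × 10^-23) = 12.15 g/cm³ = 12100 kg/m³.

12100 kg/m³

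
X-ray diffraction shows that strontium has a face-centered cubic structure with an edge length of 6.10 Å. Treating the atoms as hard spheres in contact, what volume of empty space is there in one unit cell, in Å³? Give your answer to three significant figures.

In an FCC lattice atoms touch along the face diagonal, so √2·a = 4r, so r = 0.3536a = 2.157 Å.
V_cell = a³ = 227.0 Å³; V_atoms = 4 × (4/3)πr³ = 168.1 Å³.
Empty space = 227.0 − 168.1 = 58.9 Å³.

58.9 Å³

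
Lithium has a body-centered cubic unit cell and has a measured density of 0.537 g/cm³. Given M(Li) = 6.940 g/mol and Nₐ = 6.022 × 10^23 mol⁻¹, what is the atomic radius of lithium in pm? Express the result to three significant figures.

For a BCC cell (Z = 2), a³ = Z·M/(N_A·ρ) = 2 × 6.940 / (6.022 × 10²³ × 0.5370) = 4.292 × 10^-23 cm³, so a = 3.501 × 10^-8 cm = 350.1 pm.
Atoms touch along the body diagonal, so √3·a = 4r, so r = 0.4330 × a = 152 pm.

152 pm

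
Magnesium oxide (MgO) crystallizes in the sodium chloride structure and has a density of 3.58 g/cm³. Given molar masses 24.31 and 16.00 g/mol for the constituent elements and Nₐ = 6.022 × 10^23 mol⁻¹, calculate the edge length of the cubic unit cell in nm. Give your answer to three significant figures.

0.421 nm

M(MgO) = 40.31 g/mol; Z = 4 formula units per cell.
a³ = Z·M/(N_A·ρ) = 4 × 40.31 / (6.022 × 10²³ × 3.58) = 7.479 × 10^-23 cm³, so a = 4.213 × 10^-8 cm = 0.421 nm.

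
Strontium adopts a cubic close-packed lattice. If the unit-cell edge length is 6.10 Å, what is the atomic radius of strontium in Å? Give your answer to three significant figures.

In an FCC lattice, atoms touch along the face diagonal, so √2·a = 4r.
r = √2·a/4 = 1.4142 × 6.10 / 4 = 2.16 Å.

2.16 Å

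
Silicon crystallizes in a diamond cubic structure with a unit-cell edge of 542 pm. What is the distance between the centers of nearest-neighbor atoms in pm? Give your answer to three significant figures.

235 pm

In a diamond cubic structure, nearest neighbors lie along the body diagonal with √3·a = 8r; the nearest-neighbor distance equals 2r = 0.4330·a.
d = 0.4330 × 542 = 235 pm.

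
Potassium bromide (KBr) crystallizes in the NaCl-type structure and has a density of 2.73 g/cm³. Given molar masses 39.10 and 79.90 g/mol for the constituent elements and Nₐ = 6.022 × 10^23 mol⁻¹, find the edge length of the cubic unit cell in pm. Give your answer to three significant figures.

662 pm

M(KBr) = 119.0 g/mol; Z = 4 formula units per cell.
a³ = Z·M/(N_A·ρ) = 4 × 119.0 / (6.022 × 10²³ × 2.73) = 2.895 × 10^-22 cm³, so a = 6.616 × 10^-8 cm = 662 pm.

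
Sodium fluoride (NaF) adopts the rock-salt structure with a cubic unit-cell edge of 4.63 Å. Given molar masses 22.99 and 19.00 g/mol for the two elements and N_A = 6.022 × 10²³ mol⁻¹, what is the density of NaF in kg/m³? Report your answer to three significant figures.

2810 kg/m³

The rock-salt structure contains Z = 4 formula units per cell; M(NaF) = 22.99 + 19.00 = 41.99 g/mol.
a³ = (4.630 × 10^-8 cm)³ = 9.925 × 10^-23 cm³.
ρ = 4 × 41.99 / (6.022 × 10²³ × 9.925 × 10^-23) = 2.810 g/cm³ = 2810 kg/m³.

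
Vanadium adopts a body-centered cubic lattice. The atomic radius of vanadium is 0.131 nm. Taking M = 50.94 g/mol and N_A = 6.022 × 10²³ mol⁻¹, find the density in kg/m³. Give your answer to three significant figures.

6110 kg/m³

In a BCC lattice, atoms touch along the body diagonal, so √3·a = 4r, giving a = 0.3025 nm = 3.025 × 10^-8 cm.
With Z = 2, ρ = Z·M/(N_A·a³) = 2 × 50.94 / (6.022 × 10²³ × 2.769 × 10^-23) = 6.110 g/cm³ = 6110 kg/m³.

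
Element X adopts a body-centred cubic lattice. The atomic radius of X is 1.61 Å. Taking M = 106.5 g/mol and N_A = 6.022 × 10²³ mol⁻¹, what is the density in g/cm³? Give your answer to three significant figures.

6.88 g/cm³

In a BCC lattice, atoms touch along the body diagonal, so √3·a = 4r, giving a = 3.718 Å = 3.718 × 10^-8 cm.
With Z = 2, ρ = Z·M/(N_A·a³) = 2 × 106.5 / (6.022 × 10²³ × 5.140 × 10^-23) = 6.881 g/cm³.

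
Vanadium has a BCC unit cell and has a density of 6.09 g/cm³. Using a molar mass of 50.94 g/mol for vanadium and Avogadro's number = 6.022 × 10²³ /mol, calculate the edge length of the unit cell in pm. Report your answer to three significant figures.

With Z = 2 atoms per BCC cell, a³ = Z·M/(N_A·ρ) = 2 × 50.94 / (6.022 × 10²³ × 6.090 g/cm³) = 2.778 × 10^-23 cm³.
a = (2.778 × 10^-23)^(1/3) = 3.029 × 10^-8 cm = 303 pm.

303 pm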